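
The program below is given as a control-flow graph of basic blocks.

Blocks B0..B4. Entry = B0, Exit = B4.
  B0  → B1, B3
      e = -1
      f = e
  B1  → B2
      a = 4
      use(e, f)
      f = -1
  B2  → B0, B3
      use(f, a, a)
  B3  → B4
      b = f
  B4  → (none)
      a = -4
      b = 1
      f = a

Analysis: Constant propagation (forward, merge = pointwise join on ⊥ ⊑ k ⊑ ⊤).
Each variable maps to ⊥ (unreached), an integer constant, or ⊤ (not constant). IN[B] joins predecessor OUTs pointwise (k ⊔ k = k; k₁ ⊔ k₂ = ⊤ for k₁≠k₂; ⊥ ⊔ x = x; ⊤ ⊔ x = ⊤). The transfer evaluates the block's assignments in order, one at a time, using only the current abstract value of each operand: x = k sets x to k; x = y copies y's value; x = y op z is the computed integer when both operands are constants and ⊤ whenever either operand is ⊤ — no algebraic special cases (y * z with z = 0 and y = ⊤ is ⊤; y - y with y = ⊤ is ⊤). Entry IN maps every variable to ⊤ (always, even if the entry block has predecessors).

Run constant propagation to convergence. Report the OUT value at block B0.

Answer: {a: ⊤, b: ⊤, c: ⊤, d: ⊤, e: -1, f: -1}

Working:
Converged values:
  B0: | IN=(all ⊤) | OUT={e:-1, f:-1; rest ⊤}
  B1: | IN={e:-1, f:-1; rest ⊤} | OUT={a:4, e:-1, f:-1; rest ⊤}
  B2: | IN={a:4, e:-1, f:-1; rest ⊤} | OUT={a:4, e:-1, f:-1; rest ⊤}
  B3: | IN={e:-1, f:-1; rest ⊤} | OUT={b:-1, e:-1, f:-1; rest ⊤}
  B4: | IN={b:-1, e:-1, f:-1; rest ⊤} | OUT={a:-4, b:1, e:-1, f:-4; rest ⊤}

Merge at B0 (entry node, so the boundary value (all ⊤) is joined with the incoming edge(s)): IN[B0] = (all ⊤) ⊔ OUT[B2] = {a: ⊤, b: ⊤, c: ⊤, d: ⊤, e: ⊤, f: ⊤}
Applying B0's transfer function to that IN value gives OUT[B0] (row B0 above).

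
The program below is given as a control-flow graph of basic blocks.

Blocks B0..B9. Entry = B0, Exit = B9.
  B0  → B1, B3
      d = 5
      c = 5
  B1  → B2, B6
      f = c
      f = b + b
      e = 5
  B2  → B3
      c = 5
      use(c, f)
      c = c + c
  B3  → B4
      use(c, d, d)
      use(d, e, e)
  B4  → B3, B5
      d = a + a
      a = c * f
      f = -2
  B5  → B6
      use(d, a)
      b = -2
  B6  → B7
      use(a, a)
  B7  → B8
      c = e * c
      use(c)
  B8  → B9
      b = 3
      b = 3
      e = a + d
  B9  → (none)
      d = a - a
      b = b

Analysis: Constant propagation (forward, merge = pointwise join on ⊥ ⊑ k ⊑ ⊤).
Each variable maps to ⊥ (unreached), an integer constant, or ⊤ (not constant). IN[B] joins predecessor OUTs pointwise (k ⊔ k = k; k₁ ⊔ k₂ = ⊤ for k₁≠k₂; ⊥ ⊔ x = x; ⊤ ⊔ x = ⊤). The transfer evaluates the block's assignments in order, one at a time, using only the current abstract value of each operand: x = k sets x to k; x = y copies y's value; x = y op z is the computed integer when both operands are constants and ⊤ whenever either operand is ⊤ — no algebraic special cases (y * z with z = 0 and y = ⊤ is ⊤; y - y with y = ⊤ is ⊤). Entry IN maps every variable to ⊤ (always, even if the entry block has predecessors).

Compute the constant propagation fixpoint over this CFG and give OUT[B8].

Converged values:
  B0: | IN=(all ⊤) | OUT={c:5, d:5; rest ⊤}
  B1: | IN={c:5, d:5; rest ⊤} | OUT={c:5, d:5, e:5; rest ⊤}
  B2: | IN={c:5, d:5, e:5; rest ⊤} | OUT={c:10, d:5, e:5; rest ⊤}
  B3: | IN=(all ⊤) | OUT=(all ⊤)
  B4: | IN=(all ⊤) | OUT={f:-2; rest ⊤}
  B5: | IN={f:-2; rest ⊤} | OUT={b:-2, f:-2; rest ⊤}
  B6: | IN=(all ⊤) | OUT=(all ⊤)
  B7: | IN=(all ⊤) | OUT=(all ⊤)
  B8: | IN=(all ⊤) | OUT={b:3; rest ⊤}
  B9: | IN={b:3; rest ⊤} | OUT={b:3; rest ⊤}

Merge at B8: IN[B8] = OUT[B7] = {a: ⊤, b: ⊤, c: ⊤, d: ⊤, e: ⊤, f: ⊤}
Applying B8's transfer function to that IN value gives OUT[B8] (row B8 above).

Answer: {a: ⊤, b: 3, c: ⊤, d: ⊤, e: ⊤, f: ⊤}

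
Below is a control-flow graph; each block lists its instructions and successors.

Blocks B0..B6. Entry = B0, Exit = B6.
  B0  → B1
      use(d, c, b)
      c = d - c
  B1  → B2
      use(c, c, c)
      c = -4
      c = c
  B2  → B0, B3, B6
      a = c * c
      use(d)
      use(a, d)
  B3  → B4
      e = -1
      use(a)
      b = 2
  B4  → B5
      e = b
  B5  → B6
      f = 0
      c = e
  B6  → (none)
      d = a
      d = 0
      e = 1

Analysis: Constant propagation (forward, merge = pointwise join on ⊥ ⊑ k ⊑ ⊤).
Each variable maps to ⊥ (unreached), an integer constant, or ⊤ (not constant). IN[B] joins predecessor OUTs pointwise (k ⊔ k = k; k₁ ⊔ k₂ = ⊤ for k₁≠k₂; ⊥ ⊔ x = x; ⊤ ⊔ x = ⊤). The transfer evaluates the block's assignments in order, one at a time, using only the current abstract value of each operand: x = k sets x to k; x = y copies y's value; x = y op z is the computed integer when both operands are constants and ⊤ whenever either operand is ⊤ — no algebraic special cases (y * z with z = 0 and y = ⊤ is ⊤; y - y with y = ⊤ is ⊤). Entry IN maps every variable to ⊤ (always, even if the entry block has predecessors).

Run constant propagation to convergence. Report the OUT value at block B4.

Answer: {a: 16, b: 2, c: -4, d: ⊤, e: 2, f: ⊤}

Derivation:
Fixpoint table:
  B0:  IN=(all ⊤)  OUT=(all ⊤)
  B1:  IN=(all ⊤)  OUT={c:-4; rest ⊤}
  B2:  IN={c:-4; rest ⊤}  OUT={a:16, c:-4; rest ⊤}
  B3:  IN={a:16, c:-4; rest ⊤}  OUT={a:16, b:2, c:-4, e:-1; rest ⊤}
  B4:  IN={a:16, b:2, c:-4, e:-1; rest ⊤}  OUT={a:16, b:2, c:-4, e:2; rest ⊤}
  B5:  IN={a:16, b:2, c:-4, e:2; rest ⊤}  OUT={a:16, b:2, c:2, e:2, f:0; rest ⊤}
  B6:  IN={a:16; rest ⊤}  OUT={a:16, d:0, e:1; rest ⊤}

Merge at B4: IN[B4] = OUT[B3] = {a: 16, b: 2, c: -4, d: ⊤, e: -1, f: ⊤}
Applying B4's transfer function to that IN value gives OUT[B4] (row B4 above).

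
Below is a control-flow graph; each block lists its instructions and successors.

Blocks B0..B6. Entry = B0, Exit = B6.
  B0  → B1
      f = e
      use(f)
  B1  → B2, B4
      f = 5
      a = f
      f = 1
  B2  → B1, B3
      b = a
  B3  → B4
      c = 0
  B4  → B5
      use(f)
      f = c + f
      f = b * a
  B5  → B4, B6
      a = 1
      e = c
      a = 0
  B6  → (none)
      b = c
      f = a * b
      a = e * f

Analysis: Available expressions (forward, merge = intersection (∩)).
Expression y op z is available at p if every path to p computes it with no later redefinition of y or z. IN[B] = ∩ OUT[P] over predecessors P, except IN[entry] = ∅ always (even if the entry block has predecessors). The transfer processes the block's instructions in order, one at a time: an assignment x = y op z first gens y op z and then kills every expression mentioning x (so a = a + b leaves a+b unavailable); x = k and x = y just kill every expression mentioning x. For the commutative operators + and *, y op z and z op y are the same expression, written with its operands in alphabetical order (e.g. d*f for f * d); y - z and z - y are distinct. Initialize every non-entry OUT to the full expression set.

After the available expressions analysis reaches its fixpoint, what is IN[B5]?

Fixpoint table:
  B0:   IN={}   OUT={}
  B1:   IN={}   OUT={}
  B2:   IN={}   OUT={}
  B3:   IN={}   OUT={}
  B4:   IN={}   OUT={a*b}
  B5:   IN={a*b}   OUT={}
  B6:   IN={}   OUT={e*f}

Merge at B5: IN[B5] = OUT[B4] = {a*b}

Answer: {a*b}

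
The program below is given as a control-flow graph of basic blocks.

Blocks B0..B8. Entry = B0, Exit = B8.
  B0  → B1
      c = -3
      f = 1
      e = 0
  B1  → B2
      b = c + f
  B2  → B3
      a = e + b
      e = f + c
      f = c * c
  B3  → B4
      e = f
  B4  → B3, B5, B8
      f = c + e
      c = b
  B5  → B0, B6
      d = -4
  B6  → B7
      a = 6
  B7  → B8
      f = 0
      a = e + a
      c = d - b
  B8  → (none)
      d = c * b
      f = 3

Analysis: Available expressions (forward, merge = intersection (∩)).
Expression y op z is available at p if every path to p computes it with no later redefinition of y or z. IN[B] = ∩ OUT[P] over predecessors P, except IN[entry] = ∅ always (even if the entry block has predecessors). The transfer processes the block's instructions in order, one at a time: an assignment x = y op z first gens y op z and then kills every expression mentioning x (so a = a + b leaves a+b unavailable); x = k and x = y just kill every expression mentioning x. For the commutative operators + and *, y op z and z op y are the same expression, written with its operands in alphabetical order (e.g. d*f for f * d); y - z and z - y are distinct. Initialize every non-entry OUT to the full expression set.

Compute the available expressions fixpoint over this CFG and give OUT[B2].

Answer: {c*c}

Trace:
Converged values:
  B0:   IN={}   OUT={}
  B1:   IN={}   OUT={c+f}
  B2:   IN={c+f}   OUT={c*c}
  B3:   IN={}   OUT={}
  B4:   IN={}   OUT={}
  B5:   IN={}   OUT={}
  B6:   IN={}   OUT={}
  B7:   IN={}   OUT={d-b}
  B8:   IN={}   OUT={b*c}

Merge at B2: IN[B2] = OUT[B1] = {c+f}
Applying B2's transfer function to that IN value gives OUT[B2] (row B2 above).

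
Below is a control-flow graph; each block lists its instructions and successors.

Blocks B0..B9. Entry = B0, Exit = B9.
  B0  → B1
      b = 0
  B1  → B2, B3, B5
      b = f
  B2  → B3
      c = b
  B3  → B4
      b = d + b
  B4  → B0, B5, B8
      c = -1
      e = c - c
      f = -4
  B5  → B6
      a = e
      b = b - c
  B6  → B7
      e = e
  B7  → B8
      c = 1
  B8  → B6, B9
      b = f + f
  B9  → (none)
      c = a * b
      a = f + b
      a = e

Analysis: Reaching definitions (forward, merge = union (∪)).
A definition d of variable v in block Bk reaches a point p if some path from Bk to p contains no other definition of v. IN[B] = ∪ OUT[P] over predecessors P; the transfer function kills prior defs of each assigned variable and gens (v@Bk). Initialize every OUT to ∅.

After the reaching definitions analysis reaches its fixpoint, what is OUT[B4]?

Answer: {b@B3, c@B4, e@B4, f@B4}

Derivation:
Fixpoint table:
  B0: | IN={b@B3, c@B4, e@B4, f@B4} | OUT={b@B0, c@B4, e@B4, f@B4}
  B1: | IN={b@B0, c@B4, e@B4, f@B4} | OUT={b@B1, c@B4, e@B4, f@B4}
  B2: | IN={b@B1, c@B4, e@B4, f@B4} | OUT={b@B1, c@B2, e@B4, f@B4}
  B3: | IN={b@B1, c@B2, c@B4, e@B4, f@B4} | OUT={b@B3, c@B2, c@B4, e@B4, f@B4}
  B4: | IN={b@B3, c@B2, c@B4, e@B4, f@B4} | OUT={b@B3, c@B4, e@B4, f@B4}
  B5: | IN={b@B1, b@B3, c@B4, e@B4, f@B4} | OUT={a@B5, b@B5, c@B4, e@B4, f@B4}
  B6: | IN={a@B5, b@B5, b@B8, c@B4, c@B7, e@B4, e@B6, f@B4} | OUT={a@B5, b@B5, b@B8, c@B4, c@B7, e@B6, f@B4}
  B7: | IN={a@B5, b@B5, b@B8, c@B4, c@B7, e@B6, f@B4} | OUT={a@B5, b@B5, b@B8, c@B7, e@B6, f@B4}
  B8: | IN={a@B5, b@B3, b@B5, b@B8, c@B4, c@B7, e@B4, e@B6, f@B4} | OUT={a@B5, b@B8, c@B4, c@B7, e@B4, e@B6, f@B4}
  B9: | IN={a@B5, b@B8, c@B4, c@B7, e@B4, e@B6, f@B4} | OUT={a@B9, b@B8, c@B9, e@B4, e@B6, f@B4}

Merge at B4: IN[B4] = OUT[B3] = {b@B3, c@B2, c@B4, e@B4, f@B4}
Applying B4's transfer function to that IN value gives OUT[B4] (row B4 above).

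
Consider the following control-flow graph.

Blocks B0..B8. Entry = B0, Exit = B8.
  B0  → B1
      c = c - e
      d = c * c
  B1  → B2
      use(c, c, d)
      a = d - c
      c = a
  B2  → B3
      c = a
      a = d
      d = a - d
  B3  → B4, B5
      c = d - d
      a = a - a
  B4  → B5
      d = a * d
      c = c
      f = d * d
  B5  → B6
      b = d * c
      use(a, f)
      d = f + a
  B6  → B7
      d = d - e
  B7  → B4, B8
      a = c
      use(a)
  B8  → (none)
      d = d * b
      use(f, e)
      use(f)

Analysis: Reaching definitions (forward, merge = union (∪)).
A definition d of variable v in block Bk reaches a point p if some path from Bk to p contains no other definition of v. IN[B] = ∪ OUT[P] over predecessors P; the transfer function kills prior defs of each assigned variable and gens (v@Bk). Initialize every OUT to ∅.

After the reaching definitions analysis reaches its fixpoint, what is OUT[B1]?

Answer: {a@B1, c@B1, d@B0}

Trace:
Converged values:
  B0: | IN={} | OUT={c@B0, d@B0}
  B1: | IN={c@B0, d@B0} | OUT={a@B1, c@B1, d@B0}
  B2: | IN={a@B1, c@B1, d@B0} | OUT={a@B2, c@B2, d@B2}
  B3: | IN={a@B2, c@B2, d@B2} | OUT={a@B3, c@B3, d@B2}
  B4: | IN={a@B3, a@B7, b@B5, c@B3, c@B4, d@B2, d@B6, f@B4} | OUT={a@B3, a@B7, b@B5, c@B4, d@B4, f@B4}
  B5: | IN={a@B3, a@B7, b@B5, c@B3, c@B4, d@B2, d@B4, f@B4} | OUT={a@B3, a@B7, b@B5, c@B3, c@B4, d@B5, f@B4}
  B6: | IN={a@B3, a@B7, b@B5, c@B3, c@B4, d@B5, f@B4} | OUT={a@B3, a@B7, b@B5, c@B3, c@B4, d@B6, f@B4}
  B7: | IN={a@B3, a@B7, b@B5, c@B3, c@B4, d@B6, f@B4} | OUT={a@B7, b@B5, c@B3, c@B4, d@B6, f@B4}
  B8: | IN={a@B7, b@B5, c@B3, c@B4, d@B6, f@B4} | OUT={a@B7, b@B5, c@B3, c@B4, d@B8, f@B4}

Merge at B1: IN[B1] = OUT[B0] = {c@B0, d@B0}
Applying B1's transfer function to that IN value gives OUT[B1] (row B1 above).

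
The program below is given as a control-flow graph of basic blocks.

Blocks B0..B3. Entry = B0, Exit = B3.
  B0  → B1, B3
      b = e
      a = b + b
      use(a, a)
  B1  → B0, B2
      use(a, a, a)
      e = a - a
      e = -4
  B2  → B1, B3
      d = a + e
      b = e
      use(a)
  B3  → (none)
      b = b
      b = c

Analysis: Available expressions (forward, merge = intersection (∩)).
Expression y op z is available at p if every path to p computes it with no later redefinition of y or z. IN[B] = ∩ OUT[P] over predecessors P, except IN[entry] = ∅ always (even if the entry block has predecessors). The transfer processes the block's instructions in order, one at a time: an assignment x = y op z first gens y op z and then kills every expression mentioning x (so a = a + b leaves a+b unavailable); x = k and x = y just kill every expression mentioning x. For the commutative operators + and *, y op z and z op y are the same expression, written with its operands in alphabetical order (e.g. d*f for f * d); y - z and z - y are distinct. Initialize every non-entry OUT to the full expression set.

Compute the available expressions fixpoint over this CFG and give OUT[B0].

Answer: {b+b}

Working:
Converged values:
  B0:   IN={}   OUT={b+b}
  B1:   IN={}   OUT={a-a}
  B2:   IN={a-a}   OUT={a+e, a-a}
  B3:   IN={}   OUT={}

Merge at B0 (entry node, so the boundary value {} is joined with the incoming edge(s)): IN[B0] = {} ∩ OUT[B1] = {}
Applying B0's transfer function to that IN value gives OUT[B0] (row B0 above).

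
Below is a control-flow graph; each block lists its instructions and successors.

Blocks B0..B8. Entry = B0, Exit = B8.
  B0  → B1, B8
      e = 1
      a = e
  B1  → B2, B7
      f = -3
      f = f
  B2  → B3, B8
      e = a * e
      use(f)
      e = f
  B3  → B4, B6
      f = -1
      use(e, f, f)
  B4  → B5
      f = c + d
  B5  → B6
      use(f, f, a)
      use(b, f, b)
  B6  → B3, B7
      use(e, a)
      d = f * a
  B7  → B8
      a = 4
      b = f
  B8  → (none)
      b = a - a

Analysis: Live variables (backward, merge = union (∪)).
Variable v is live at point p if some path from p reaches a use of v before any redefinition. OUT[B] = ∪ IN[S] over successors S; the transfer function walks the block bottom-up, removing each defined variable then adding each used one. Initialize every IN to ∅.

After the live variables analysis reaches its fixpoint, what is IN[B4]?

Answer: {a, b, c, d, e}

Derivation:
Converged values:
  B0: | IN={b, c, d} | OUT={a, b, c, d, e}
  B1: | IN={a, b, c, d, e} | OUT={a, b, c, d, e, f}
  B2: | IN={a, b, c, d, e, f} | OUT={a, b, c, d, e}
  B3: | IN={a, b, c, d, e} | OUT={a, b, c, d, e, f}
  B4: | IN={a, b, c, d, e} | OUT={a, b, c, e, f}
  B5: | IN={a, b, c, e, f} | OUT={a, b, c, e, f}
  B6: | IN={a, b, c, e, f} | OUT={a, b, c, d, e, f}
  B7: | IN={f} | OUT={a}
  B8: | IN={a} | OUT={}

Merge at B4: OUT[B4] = IN[B5] = {a, b, c, e, f}
Applying B4's transfer function to that OUT value gives IN[B4] (row B4 above).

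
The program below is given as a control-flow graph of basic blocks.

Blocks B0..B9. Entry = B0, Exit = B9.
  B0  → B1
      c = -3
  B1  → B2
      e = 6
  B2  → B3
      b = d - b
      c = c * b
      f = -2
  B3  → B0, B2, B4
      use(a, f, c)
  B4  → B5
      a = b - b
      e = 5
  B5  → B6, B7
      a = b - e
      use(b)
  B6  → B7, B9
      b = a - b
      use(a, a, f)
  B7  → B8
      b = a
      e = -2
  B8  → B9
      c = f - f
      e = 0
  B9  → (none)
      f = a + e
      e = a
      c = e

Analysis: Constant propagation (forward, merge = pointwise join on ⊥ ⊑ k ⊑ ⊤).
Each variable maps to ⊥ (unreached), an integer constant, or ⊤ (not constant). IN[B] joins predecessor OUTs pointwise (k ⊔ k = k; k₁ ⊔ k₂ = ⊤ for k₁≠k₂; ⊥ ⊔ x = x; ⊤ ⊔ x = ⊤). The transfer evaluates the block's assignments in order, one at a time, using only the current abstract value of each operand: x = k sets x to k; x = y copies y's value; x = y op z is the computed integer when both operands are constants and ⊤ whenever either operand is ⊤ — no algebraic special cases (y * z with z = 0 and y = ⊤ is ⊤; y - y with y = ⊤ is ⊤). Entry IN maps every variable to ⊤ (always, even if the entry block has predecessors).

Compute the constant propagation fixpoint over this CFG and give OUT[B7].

Answer: {a: ⊤, b: ⊤, c: ⊤, d: ⊤, e: -2, f: -2}

Derivation:
Converged values:
  B0:   IN=(all ⊤)   OUT={c:-3; rest ⊤}
  B1:   IN={c:-3; rest ⊤}   OUT={c:-3, e:6; rest ⊤}
  B2:   IN={e:6; rest ⊤}   OUT={e:6, f:-2; rest ⊤}
  B3:   IN={e:6, f:-2; rest ⊤}   OUT={e:6, f:-2; rest ⊤}
  B4:   IN={e:6, f:-2; rest ⊤}   OUT={e:5, f:-2; rest ⊤}
  B5:   IN={e:5, f:-2; rest ⊤}   OUT={e:5, f:-2; rest ⊤}
  B6:   IN={e:5, f:-2; rest ⊤}   OUT={e:5, f:-2; rest ⊤}
  B7:   IN={e:5, f:-2; rest ⊤}   OUT={e:-2, f:-2; rest ⊤}
  B8:   IN={e:-2, f:-2; rest ⊤}   OUT={c:0, e:0, f:-2; rest ⊤}
  B9:   IN={f:-2; rest ⊤}   OUT=(all ⊤)

Merge at B7: IN[B7] = OUT[B5] ⊔ OUT[B6] = {a: ⊤, b: ⊤, c: ⊤, d: ⊤, e: 5, f: -2}
Applying B7's transfer function to that IN value gives OUT[B7] (row B7 above).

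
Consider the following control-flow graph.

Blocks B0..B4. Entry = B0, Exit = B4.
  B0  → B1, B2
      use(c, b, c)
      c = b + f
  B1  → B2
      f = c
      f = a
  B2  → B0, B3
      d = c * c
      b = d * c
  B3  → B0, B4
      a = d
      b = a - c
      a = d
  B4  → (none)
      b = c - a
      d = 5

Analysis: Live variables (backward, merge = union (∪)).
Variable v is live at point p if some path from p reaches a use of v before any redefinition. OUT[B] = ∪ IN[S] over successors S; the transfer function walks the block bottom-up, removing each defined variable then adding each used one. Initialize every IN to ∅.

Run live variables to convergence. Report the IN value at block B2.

Answer: {a, c, f}

Derivation:
Converged values:
  B0:  IN={a, b, c, f}  OUT={a, c, f}
  B1:  IN={a, c}  OUT={a, c, f}
  B2:  IN={a, c, f}  OUT={a, b, c, d, f}
  B3:  IN={c, d, f}  OUT={a, b, c, f}
  B4:  IN={a, c}  OUT={}

Merge at B2: OUT[B2] = IN[B0] ⊔ IN[B3] = {a, b, c, d, f}
Applying B2's transfer function to that OUT value gives IN[B2] (row B2 above).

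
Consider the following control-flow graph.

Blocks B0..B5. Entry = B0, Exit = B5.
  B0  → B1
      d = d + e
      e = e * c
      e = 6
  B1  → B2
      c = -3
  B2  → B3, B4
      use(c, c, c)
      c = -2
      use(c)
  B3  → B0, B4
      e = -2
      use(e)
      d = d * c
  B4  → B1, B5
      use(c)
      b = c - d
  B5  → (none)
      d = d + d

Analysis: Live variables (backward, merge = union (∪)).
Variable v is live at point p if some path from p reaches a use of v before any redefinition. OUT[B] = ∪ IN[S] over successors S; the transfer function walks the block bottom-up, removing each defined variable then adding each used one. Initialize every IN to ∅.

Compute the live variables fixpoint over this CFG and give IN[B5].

Converged values:
  B0:   IN={c, d, e}   OUT={d}
  B1:   IN={d}   OUT={c, d}
  B2:   IN={c, d}   OUT={c, d}
  B3:   IN={c, d}   OUT={c, d, e}
  B4:   IN={c, d}   OUT={d}
  B5:   IN={d}   OUT={}

B5 is the boundary node: OUT[B5] = {}
Applying B5's transfer function to that OUT value gives IN[B5] (row B5 above).

Answer: {d}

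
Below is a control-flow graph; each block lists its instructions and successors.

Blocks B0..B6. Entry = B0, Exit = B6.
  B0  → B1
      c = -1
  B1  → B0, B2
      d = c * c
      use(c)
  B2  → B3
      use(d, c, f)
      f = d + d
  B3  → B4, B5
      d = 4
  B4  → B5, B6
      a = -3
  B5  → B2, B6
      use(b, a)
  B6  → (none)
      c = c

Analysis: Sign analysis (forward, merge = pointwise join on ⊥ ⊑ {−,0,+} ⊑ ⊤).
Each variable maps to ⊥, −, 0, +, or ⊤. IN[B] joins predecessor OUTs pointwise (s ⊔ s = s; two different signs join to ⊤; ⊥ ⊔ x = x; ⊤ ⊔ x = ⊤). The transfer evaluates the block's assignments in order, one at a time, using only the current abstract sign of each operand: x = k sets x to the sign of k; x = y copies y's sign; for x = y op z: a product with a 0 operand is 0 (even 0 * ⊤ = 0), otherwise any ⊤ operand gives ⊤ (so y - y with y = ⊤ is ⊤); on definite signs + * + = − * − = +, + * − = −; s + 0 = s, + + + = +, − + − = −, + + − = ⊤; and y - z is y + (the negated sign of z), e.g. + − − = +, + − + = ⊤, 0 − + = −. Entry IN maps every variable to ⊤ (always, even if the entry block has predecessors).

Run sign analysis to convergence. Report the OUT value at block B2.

Answer: {a: ⊤, b: ⊤, c: -, d: +, e: ⊤, f: +}

Trace:
Converged values:
  B0: | IN=(all ⊤) | OUT={c:-; rest ⊤}
  B1: | IN={c:-; rest ⊤} | OUT={c:-, d:+; rest ⊤}
  B2: | IN={c:-, d:+; rest ⊤} | OUT={c:-, d:+, f:+; rest ⊤}
  B3: | IN={c:-, d:+, f:+; rest ⊤} | OUT={c:-, d:+, f:+; rest ⊤}
  B4: | IN={c:-, d:+, f:+; rest ⊤} | OUT={a:-, c:-, d:+, f:+; rest ⊤}
  B5: | IN={c:-, d:+, f:+; rest ⊤} | OUT={c:-, d:+, f:+; rest ⊤}
  B6: | IN={c:-, d:+, f:+; rest ⊤} | OUT={c:-, d:+, f:+; rest ⊤}

Merge at B2: IN[B2] = OUT[B1] ⊔ OUT[B5] = {a: ⊤, b: ⊤, c: -, d: +, e: ⊤, f: ⊤}
Applying B2's transfer function to that IN value gives OUT[B2] (row B2 above).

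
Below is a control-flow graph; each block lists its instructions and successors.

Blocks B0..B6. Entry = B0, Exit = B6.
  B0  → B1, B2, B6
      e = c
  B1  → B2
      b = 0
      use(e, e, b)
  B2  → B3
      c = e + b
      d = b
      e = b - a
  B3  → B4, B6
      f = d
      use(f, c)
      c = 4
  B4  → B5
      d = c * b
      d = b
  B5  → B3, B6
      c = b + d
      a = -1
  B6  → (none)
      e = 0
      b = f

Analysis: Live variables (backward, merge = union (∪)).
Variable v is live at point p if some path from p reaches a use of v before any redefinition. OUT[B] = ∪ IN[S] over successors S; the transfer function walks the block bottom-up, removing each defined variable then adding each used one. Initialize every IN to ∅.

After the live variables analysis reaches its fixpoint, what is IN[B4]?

Converged values:
  B0:   IN={a, b, c, f}   OUT={a, b, e, f}
  B1:   IN={a, e}   OUT={a, b, e}
  B2:   IN={a, b, e}   OUT={b, c, d}
  B3:   IN={b, c, d}   OUT={b, c, f}
  B4:   IN={b, c, f}   OUT={b, d, f}
  B5:   IN={b, d, f}   OUT={b, c, d, f}
  B6:   IN={f}   OUT={}

Merge at B4: OUT[B4] = IN[B5] = {b, d, f}
Applying B4's transfer function to that OUT value gives IN[B4] (row B4 above).

Answer: {b, c, f}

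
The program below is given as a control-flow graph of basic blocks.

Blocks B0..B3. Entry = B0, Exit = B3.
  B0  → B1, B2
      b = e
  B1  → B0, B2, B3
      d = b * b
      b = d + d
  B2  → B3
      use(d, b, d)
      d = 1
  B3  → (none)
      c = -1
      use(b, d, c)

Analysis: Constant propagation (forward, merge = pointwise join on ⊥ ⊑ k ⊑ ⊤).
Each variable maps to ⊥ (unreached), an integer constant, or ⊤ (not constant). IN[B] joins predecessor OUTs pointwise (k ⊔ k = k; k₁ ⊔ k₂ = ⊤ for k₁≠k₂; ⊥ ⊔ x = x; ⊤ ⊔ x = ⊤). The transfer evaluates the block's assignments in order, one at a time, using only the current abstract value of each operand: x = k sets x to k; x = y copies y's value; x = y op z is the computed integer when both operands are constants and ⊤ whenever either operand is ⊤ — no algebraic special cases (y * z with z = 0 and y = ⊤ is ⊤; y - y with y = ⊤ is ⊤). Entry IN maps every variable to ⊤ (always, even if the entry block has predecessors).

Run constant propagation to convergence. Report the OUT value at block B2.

Per-block solution:
  B0:  IN=(all ⊤)  OUT=(all ⊤)
  B1:  IN=(all ⊤)  OUT=(all ⊤)
  B2:  IN=(all ⊤)  OUT={d:1; rest ⊤}
  B3:  IN=(all ⊤)  OUT={c:-1; rest ⊤}

Merge at B2: IN[B2] = OUT[B0] ⊔ OUT[B1] = {a: ⊤, b: ⊤, c: ⊤, d: ⊤, e: ⊤, f: ⊤}
Applying B2's transfer function to that IN value gives OUT[B2] (row B2 above).

Answer: {a: ⊤, b: ⊤, c: ⊤, d: 1, e: ⊤, f: ⊤}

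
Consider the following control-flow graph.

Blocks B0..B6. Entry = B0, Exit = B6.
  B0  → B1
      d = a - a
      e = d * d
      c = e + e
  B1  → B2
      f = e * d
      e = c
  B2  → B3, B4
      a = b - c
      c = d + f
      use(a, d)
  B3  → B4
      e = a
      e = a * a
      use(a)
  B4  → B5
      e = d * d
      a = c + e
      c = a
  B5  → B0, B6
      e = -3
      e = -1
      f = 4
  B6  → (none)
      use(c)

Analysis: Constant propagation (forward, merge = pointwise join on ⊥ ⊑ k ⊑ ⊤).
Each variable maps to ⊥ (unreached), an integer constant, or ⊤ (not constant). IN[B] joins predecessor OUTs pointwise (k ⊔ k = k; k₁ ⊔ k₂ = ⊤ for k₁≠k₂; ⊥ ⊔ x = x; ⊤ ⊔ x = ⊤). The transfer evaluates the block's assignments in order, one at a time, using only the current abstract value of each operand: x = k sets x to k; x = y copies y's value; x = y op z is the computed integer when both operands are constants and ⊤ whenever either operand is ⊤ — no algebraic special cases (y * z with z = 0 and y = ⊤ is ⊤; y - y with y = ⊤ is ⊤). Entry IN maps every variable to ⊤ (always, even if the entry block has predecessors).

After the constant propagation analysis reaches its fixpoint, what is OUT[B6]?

Converged values:
  B0: | IN=(all ⊤) | OUT=(all ⊤)
  B1: | IN=(all ⊤) | OUT=(all ⊤)
  B2: | IN=(all ⊤) | OUT=(all ⊤)
  B3: | IN=(all ⊤) | OUT=(all ⊤)
  B4: | IN=(all ⊤) | OUT=(all ⊤)
  B5: | IN=(all ⊤) | OUT={e:-1, f:4; rest ⊤}
  B6: | IN={e:-1, f:4; rest ⊤} | OUT={e:-1, f:4; rest ⊤}

Merge at B6: IN[B6] = OUT[B5] = {a: ⊤, b: ⊤, c: ⊤, d: ⊤, e: -1, f: 4}
Applying B6's transfer function to that IN value gives OUT[B6] (row B6 above).

Answer: {a: ⊤, b: ⊤, c: ⊤, d: ⊤, e: -1, f: 4}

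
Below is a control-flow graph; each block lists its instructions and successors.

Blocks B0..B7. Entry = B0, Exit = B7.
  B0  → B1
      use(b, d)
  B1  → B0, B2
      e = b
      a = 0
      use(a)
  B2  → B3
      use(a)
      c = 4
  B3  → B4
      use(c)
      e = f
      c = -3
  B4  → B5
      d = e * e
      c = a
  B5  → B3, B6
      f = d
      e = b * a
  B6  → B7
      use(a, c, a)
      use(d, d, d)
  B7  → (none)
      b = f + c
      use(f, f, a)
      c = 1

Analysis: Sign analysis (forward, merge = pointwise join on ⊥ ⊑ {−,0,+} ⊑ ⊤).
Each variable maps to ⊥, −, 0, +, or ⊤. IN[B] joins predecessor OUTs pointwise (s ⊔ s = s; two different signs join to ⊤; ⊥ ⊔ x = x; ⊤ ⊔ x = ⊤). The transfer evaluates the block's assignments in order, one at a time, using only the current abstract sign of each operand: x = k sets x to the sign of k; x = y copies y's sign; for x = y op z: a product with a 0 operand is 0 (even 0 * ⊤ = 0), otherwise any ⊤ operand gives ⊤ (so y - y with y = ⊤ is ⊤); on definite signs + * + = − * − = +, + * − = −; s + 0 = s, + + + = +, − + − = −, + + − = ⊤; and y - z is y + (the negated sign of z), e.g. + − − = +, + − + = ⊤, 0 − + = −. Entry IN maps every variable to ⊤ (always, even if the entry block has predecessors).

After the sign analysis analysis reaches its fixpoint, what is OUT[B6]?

Answer: {a: 0, b: ⊤, c: 0, d: ⊤, e: 0, f: ⊤}

Derivation:
Per-block solution:
  B0:   IN=(all ⊤)   OUT=(all ⊤)
  B1:   IN=(all ⊤)   OUT={a:0; rest ⊤}
  B2:   IN={a:0; rest ⊤}   OUT={a:0, c:+; rest ⊤}
  B3:   IN={a:0; rest ⊤}   OUT={a:0, c:-; rest ⊤}
  B4:   IN={a:0, c:-; rest ⊤}   OUT={a:0, c:0; rest ⊤}
  B5:   IN={a:0, c:0; rest ⊤}   OUT={a:0, c:0, e:0; rest ⊤}
  B6:   IN={a:0, c:0, e:0; rest ⊤}   OUT={a:0, c:0, e:0; rest ⊤}
  B7:   IN={a:0, c:0, e:0; rest ⊤}   OUT={a:0, c:+, e:0; rest ⊤}

Merge at B6: IN[B6] = OUT[B5] = {a: 0, b: ⊤, c: 0, d: ⊤, e: 0, f: ⊤}
Applying B6's transfer function to that IN value gives OUT[B6] (row B6 above).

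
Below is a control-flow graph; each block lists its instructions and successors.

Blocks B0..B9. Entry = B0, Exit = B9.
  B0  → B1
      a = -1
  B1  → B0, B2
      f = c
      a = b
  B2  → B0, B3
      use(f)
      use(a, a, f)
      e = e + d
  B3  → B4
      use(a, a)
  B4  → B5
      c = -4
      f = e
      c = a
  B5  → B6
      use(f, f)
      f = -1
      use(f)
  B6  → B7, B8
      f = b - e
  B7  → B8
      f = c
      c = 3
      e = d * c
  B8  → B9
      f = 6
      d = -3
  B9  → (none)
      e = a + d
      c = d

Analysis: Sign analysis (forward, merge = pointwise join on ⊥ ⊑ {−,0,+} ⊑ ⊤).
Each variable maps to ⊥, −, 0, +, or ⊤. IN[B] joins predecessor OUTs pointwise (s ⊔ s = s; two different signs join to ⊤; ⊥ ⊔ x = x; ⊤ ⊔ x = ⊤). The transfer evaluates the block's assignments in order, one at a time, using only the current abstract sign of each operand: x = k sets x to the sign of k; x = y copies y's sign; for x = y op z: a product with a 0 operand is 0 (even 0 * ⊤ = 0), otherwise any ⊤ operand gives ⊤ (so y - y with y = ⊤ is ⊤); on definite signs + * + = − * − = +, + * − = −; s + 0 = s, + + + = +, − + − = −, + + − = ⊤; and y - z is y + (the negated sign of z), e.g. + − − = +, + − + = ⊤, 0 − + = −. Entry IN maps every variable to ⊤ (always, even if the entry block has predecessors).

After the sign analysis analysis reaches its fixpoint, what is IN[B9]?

Converged values:
  B0:   IN=(all ⊤)   OUT={a:-; rest ⊤}
  B1:   IN={a:-; rest ⊤}   OUT=(all ⊤)
  B2:   IN=(all ⊤)   OUT=(all ⊤)
  B3:   IN=(all ⊤)   OUT=(all ⊤)
  B4:   IN=(all ⊤)   OUT=(all ⊤)
  B5:   IN=(all ⊤)   OUT={f:-; rest ⊤}
  B6:   IN={f:-; rest ⊤}   OUT=(all ⊤)
  B7:   IN=(all ⊤)   OUT={c:+; rest ⊤}
  B8:   IN=(all ⊤)   OUT={d:-, f:+; rest ⊤}
  B9:   IN={d:-, f:+; rest ⊤}   OUT={c:-, d:-, f:+; rest ⊤}

Merge at B9: IN[B9] = OUT[B8] = {a: ⊤, b: ⊤, c: ⊤, d: -, e: ⊤, f: +}

Answer: {a: ⊤, b: ⊤, c: ⊤, d: -, e: ⊤, f: +}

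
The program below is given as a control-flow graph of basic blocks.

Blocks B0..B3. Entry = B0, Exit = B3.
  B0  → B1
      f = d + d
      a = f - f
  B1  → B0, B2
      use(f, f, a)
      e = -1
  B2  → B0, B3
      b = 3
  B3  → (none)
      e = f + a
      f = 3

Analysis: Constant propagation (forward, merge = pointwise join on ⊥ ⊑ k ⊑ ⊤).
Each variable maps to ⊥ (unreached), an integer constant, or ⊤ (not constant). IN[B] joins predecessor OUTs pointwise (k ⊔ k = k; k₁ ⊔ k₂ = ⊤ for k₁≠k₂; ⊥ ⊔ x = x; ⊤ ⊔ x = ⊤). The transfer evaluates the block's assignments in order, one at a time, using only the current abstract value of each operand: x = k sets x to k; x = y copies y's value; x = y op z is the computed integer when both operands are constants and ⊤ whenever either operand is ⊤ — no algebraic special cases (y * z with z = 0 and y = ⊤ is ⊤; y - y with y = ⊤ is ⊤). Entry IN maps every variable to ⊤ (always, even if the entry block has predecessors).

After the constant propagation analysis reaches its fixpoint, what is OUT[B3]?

Answer: {a: ⊤, b: 3, c: ⊤, d: ⊤, e: ⊤, f: 3}

Trace:
Per-block solution:
  B0:  IN=(all ⊤)  OUT=(all ⊤)
  B1:  IN=(all ⊤)  OUT={e:-1; rest ⊤}
  B2:  IN={e:-1; rest ⊤}  OUT={b:3, e:-1; rest ⊤}
  B3:  IN={b:3, e:-1; rest ⊤}  OUT={b:3, f:3; rest ⊤}

Merge at B3: IN[B3] = OUT[B2] = {a: ⊤, b: 3, c: ⊤, d: ⊤, e: -1, f: ⊤}
Applying B3's transfer function to that IN value gives OUT[B3] (row B3 above).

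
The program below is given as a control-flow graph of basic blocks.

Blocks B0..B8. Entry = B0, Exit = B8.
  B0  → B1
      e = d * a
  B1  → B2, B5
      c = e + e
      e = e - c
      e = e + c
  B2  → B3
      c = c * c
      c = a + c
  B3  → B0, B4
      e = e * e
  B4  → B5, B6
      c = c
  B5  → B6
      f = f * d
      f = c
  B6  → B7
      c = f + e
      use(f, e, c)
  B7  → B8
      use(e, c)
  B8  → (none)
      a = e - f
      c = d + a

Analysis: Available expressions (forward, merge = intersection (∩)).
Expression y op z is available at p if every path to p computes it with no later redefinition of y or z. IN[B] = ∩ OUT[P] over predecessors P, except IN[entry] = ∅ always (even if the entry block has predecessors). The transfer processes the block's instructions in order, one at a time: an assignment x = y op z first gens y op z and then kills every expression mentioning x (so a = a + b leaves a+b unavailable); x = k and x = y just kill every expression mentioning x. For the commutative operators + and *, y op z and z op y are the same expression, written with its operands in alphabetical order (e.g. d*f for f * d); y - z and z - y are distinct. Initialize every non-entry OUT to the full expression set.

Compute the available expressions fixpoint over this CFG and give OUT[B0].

Answer: {a*d}

Trace:
Fixpoint table:
  B0:  IN={}  OUT={a*d}
  B1:  IN={a*d}  OUT={a*d}
  B2:  IN={a*d}  OUT={a*d}
  B3:  IN={a*d}  OUT={a*d}
  B4:  IN={a*d}  OUT={a*d}
  B5:  IN={a*d}  OUT={a*d}
  B6:  IN={a*d}  OUT={a*d, e+f}
  B7:  IN={a*d, e+f}  OUT={a*d, e+f}
  B8:  IN={a*d, e+f}  OUT={a+d, e+f, e-f}

Merge at B0 (entry node, so the boundary value {} is joined with the incoming edge(s)): IN[B0] = {} ∩ OUT[B3] = {}
Applying B0's transfer function to that IN value gives OUT[B0] (row B0 above).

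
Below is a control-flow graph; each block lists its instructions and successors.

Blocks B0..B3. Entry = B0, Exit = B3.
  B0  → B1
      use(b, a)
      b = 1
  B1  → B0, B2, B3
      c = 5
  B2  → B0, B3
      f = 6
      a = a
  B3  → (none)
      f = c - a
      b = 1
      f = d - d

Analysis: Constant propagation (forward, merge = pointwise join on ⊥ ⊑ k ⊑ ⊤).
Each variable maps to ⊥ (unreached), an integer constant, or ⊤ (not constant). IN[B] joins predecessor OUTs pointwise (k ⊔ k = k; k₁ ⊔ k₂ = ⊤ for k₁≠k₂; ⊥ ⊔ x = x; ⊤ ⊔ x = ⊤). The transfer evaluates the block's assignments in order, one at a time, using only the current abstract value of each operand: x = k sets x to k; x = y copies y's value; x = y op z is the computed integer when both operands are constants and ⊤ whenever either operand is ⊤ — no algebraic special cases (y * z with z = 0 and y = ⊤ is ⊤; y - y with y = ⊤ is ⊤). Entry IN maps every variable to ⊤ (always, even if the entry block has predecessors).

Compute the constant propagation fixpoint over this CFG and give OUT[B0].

Answer: {a: ⊤, b: 1, c: ⊤, d: ⊤, e: ⊤, f: ⊤}

Derivation:
Per-block solution:
  B0:   IN=(all ⊤)   OUT={b:1; rest ⊤}
  B1:   IN={b:1; rest ⊤}   OUT={b:1, c:5; rest ⊤}
  B2:   IN={b:1, c:5; rest ⊤}   OUT={b:1, c:5, f:6; rest ⊤}
  B3:   IN={b:1, c:5; rest ⊤}   OUT={b:1, c:5; rest ⊤}

Merge at B0 (entry node, so the boundary value (all ⊤) is joined with the incoming edge(s)): IN[B0] = (all ⊤) ⊔ OUT[B1] ⊔ OUT[B2] = {a: ⊤, b: ⊤, c: ⊤, d: ⊤, e: ⊤, f: ⊤}
Applying B0's transfer function to that IN value gives OUT[B0] (row B0 above).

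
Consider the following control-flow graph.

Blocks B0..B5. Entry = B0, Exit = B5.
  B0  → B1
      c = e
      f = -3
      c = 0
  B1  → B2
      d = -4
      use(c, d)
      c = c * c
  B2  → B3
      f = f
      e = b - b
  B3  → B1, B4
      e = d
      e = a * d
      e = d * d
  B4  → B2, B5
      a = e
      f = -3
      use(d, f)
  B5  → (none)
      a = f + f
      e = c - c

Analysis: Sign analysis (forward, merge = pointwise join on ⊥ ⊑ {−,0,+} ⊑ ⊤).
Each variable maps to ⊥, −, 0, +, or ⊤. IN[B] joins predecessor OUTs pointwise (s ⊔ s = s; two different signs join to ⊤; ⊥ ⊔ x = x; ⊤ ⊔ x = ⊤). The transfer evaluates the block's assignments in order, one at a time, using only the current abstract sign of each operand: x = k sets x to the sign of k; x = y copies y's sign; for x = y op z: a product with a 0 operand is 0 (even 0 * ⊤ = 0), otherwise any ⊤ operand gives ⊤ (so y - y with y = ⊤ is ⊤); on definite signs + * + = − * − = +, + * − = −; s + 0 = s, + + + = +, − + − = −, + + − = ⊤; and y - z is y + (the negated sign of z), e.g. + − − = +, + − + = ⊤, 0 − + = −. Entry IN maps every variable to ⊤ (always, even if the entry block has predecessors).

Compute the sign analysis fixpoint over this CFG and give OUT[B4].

Per-block solution:
  B0:  IN=(all ⊤)  OUT={c:0, f:-; rest ⊤}
  B1:  IN={c:0, f:-; rest ⊤}  OUT={c:0, d:-, f:-; rest ⊤}
  B2:  IN={c:0, d:-, f:-; rest ⊤}  OUT={c:0, d:-, f:-; rest ⊤}
  B3:  IN={c:0, d:-, f:-; rest ⊤}  OUT={c:0, d:-, e:+, f:-; rest ⊤}
  B4:  IN={c:0, d:-, e:+, f:-; rest ⊤}  OUT={a:+, c:0, d:-, e:+, f:-; rest ⊤}
  B5:  IN={a:+, c:0, d:-, e:+, f:-; rest ⊤}  OUT={a:-, c:0, d:-, e:0, f:-; rest ⊤}

Merge at B4: IN[B4] = OUT[B3] = {a: ⊤, b: ⊤, c: 0, d: -, e: +, f: -}
Applying B4's transfer function to that IN value gives OUT[B4] (row B4 above).

Answer: {a: +, b: ⊤, c: 0, d: -, e: +, f: -}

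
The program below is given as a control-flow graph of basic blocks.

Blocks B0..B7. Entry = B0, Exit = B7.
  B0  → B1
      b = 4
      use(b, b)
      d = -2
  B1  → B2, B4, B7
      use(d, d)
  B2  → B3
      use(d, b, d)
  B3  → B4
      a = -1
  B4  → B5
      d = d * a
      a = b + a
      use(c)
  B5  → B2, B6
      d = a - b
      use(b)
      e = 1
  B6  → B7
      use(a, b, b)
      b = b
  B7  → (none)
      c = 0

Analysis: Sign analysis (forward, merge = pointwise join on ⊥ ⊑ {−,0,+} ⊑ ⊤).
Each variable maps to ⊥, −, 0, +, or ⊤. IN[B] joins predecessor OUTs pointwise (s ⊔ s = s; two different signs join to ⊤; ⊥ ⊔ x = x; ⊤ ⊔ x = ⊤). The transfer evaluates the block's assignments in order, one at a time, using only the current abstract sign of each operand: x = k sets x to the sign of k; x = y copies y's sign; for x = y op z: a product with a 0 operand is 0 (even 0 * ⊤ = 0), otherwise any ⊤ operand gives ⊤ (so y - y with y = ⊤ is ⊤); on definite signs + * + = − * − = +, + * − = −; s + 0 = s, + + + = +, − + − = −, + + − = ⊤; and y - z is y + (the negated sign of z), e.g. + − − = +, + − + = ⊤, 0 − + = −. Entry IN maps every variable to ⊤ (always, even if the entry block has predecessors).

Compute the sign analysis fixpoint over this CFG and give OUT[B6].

Answer: {a: ⊤, b: +, c: ⊤, d: ⊤, e: +, f: ⊤}

Derivation:
Per-block solution:
  B0:   IN=(all ⊤)   OUT={b:+, d:-; rest ⊤}
  B1:   IN={b:+, d:-; rest ⊤}   OUT={b:+, d:-; rest ⊤}
  B2:   IN={b:+; rest ⊤}   OUT={b:+; rest ⊤}
  B3:   IN={b:+; rest ⊤}   OUT={a:-, b:+; rest ⊤}
  B4:   IN={b:+; rest ⊤}   OUT={b:+; rest ⊤}
  B5:   IN={b:+; rest ⊤}   OUT={b:+, e:+; rest ⊤}
  B6:   IN={b:+, e:+; rest ⊤}   OUT={b:+, e:+; rest ⊤}
  B7:   IN={b:+; rest ⊤}   OUT={b:+, c:0; rest ⊤}

Merge at B6: IN[B6] = OUT[B5] = {a: ⊤, b: +, c: ⊤, d: ⊤, e: +, f: ⊤}
Applying B6's transfer function to that IN value gives OUT[B6] (row B6 above).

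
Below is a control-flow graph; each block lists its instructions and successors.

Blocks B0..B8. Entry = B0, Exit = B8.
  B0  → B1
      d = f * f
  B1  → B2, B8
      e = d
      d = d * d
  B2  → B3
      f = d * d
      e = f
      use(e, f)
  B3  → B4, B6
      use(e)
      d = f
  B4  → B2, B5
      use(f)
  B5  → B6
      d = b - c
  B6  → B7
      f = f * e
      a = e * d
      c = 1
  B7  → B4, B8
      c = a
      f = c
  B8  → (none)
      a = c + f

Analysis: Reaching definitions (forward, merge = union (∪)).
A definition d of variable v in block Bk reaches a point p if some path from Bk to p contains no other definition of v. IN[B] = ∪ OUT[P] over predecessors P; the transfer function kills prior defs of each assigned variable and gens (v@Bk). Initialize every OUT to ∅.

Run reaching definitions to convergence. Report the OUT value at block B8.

Answer: {a@B8, c@B7, d@B1, d@B3, d@B5, e@B1, e@B2, f@B7}

Derivation:
Fixpoint table:
  B0: | IN={} | OUT={d@B0}
  B1: | IN={d@B0} | OUT={d@B1, e@B1}
  B2: | IN={a@B6, c@B7, d@B1, d@B3, d@B5, e@B1, e@B2, f@B2, f@B7} | OUT={a@B6, c@B7, d@B1, d@B3, d@B5, e@B2, f@B2}
  B3: | IN={a@B6, c@B7, d@B1, d@B3, d@B5, e@B2, f@B2} | OUT={a@B6, c@B7, d@B3, e@B2, f@B2}
  B4: | IN={a@B6, c@B7, d@B3, d@B5, e@B2, f@B2, f@B7} | OUT={a@B6, c@B7, d@B3, d@B5, e@B2, f@B2, f@B7}
  B5: | IN={a@B6, c@B7, d@B3, d@B5, e@B2, f@B2, f@B7} | OUT={a@B6, c@B7, d@B5, e@B2, f@B2, f@B7}
  B6: | IN={a@B6, c@B7, d@B3, d@B5, e@B2, f@B2, f@B7} | OUT={a@B6, c@B6, d@B3, d@B5, e@B2, f@B6}
  B7: | IN={a@B6, c@B6, d@B3, d@B5, e@B2, f@B6} | OUT={a@B6, c@B7, d@B3, d@B5, e@B2, f@B7}
  B8: | IN={a@B6, c@B7, d@B1, d@B3, d@B5, e@B1, e@B2, f@B7} | OUT={a@B8, c@B7, d@B1, d@B3, d@B5, e@B1, e@B2, f@B7}

Merge at B8: IN[B8] = OUT[B1] ⊔ OUT[B7] = {a@B6, c@B7, d@B1, d@B3, d@B5, e@B1, e@B2, f@B7}
Applying B8's transfer function to that IN value gives OUT[B8] (row B8 above).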